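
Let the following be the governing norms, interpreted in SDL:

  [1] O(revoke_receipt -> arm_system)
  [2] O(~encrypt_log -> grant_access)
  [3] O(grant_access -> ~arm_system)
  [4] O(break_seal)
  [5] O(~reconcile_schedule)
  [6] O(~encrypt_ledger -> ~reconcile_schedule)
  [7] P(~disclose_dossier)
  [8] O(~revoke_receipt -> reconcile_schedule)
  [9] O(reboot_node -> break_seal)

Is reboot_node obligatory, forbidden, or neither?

Neither

Premise 9 is O(reboot_node -> break_seal); even if O(break_seal) held, inferring O(reboot_node) would be affirming the consequent — invalid.
No premise or chain of K-axiom applications forces O(reboot_node), and none forces O(~reboot_node). So reboot_node is neither obligatory nor forbidden under these norms.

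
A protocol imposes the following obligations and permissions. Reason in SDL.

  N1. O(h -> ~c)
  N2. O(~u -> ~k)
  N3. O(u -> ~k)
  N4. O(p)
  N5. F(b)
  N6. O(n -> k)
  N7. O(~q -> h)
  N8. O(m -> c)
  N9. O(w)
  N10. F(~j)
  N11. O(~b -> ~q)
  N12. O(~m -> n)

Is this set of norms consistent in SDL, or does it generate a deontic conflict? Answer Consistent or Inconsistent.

Inconsistent

Premises 3 and 2 are O(u -> ~k) and O(~u -> ~k); every ideal world satisfies u or ~u, so in either case ~k holds — hence O(~k).
Premise 6, O(n -> k), contraposes to O(~k -> ~n); with O(~k) we get O(~n).
The contrapositive of premise 12 (O(~m -> n)) is O(~n -> m), and O(~n) is already established, so O(m).
Applying K to premise 8 (O(m -> c)) and O(m) yields O(c).
Premise 1 is O(h -> ~c); contrapositively O(c -> ~h). Since O(c) holds, K gives O(~h).
The contrapositive of premise 7 (O(~q -> h)) is O(~h -> q), and O(~h) is already established, so O(q).
Premise 11, O(~b -> ~q), contraposes to O(q -> b); with O(q) we get O(b).
However, F(b) at premise 5 amounts to O(~b).
We now have both O(b) and O(~b) — b is simultaneously obligatory and forbidden, violating the D-axiom.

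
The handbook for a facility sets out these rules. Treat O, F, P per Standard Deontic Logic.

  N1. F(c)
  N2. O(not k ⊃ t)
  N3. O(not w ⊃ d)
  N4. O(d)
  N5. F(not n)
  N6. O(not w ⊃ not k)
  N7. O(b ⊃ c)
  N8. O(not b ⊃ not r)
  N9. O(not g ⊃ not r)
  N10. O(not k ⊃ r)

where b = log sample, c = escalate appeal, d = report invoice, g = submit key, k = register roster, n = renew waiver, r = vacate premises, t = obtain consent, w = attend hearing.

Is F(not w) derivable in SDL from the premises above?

Yes

Premise 1, F(c), is equivalent to O(not c).
Premise 7 is O(b ⊃ c); contrapositively O(not c ⊃ not b). Since O(not c) holds, K gives O(not b).
From O(not b) and premise 8, O(not b ⊃ not r), we obtain O(not r).
Premise 10 is O(not k ⊃ r); contrapositively O(not r ⊃ k). Since O(not r) holds, K gives O(k).
Premise 6 is O(not w ⊃ not k); contrapositively O(k ⊃ w). Since O(k) holds, K gives O(w).
Premises 2, 3, 4, 5, 9 do not contribute to this derivation.
So O(w) holds, i.e. F(not w). The claim follows.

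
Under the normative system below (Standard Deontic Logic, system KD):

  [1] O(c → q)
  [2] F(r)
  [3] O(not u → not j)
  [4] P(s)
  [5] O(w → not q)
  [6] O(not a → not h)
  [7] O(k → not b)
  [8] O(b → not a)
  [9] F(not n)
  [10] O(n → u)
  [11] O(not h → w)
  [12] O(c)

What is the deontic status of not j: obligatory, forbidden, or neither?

Premise 3 is O(not u → not j), but O(not u) is not derivable from the premises, so it does not yield O(not j).
No premise or chain of K-axiom applications forces O(not j), and none forces O(j). So not j is neither obligatory nor forbidden under these norms.

Neither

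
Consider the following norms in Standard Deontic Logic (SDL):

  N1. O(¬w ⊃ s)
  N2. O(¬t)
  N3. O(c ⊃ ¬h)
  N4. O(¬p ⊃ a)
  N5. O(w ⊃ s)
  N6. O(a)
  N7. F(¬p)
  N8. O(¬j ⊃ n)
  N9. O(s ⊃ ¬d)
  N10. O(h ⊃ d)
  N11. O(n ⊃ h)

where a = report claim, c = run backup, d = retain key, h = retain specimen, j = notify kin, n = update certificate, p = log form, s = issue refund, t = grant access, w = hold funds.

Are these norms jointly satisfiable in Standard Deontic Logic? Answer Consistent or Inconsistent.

Premise 4 is O(¬p ⊃ a); even if O(a) held, inferring O(¬p) would be affirming the consequent — invalid.
So O(¬p) is not derivable, and the apparent clash with O(p) does not arise.
A world satisfying every obligation exists (e.g. a=true, c=false, d=false, h=false, j=true, n=false, p=true, s=true, t=false, w=false); no atom is both obligatory and forbidden, so the set is consistent.

Consistent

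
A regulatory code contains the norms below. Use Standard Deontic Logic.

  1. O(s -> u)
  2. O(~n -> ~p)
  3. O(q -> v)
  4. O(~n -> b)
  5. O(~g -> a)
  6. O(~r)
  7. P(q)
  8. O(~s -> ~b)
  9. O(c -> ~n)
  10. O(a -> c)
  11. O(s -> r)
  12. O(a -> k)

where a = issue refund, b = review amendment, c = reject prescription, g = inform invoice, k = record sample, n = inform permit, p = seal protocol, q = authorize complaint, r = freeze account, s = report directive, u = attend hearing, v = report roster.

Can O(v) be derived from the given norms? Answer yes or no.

No

Premise 3 is O(q -> v), but O(q) is not derivable from the premises (the permission P(q) asserts only ~O(~q), not O(q)), so it does not yield O(v).
No other premise forces O(v). An ideal world satisfying every premise can still have v false, so O(v) is not derivable.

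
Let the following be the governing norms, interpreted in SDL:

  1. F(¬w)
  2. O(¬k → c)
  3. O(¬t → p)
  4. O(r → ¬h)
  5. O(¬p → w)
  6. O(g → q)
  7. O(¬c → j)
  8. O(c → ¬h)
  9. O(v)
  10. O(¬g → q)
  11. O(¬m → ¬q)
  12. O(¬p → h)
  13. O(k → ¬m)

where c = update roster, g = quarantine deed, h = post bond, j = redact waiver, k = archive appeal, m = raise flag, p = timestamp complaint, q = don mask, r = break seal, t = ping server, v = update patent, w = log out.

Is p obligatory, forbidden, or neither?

Obligatory

Premises 6 and 10 cover both cases: O(g → q) and O(¬g → q). Since g ∨ ¬g is a tautology, O(q) follows.
Premise 11, O(¬m → ¬q), contraposes to O(q → m); with O(q) we get O(m).
The contrapositive of premise 13 (O(k → ¬m)) is O(m → ¬k), and O(m) is already established, so O(¬k).
Applying K to premise 2 (O(¬k → c)) and O(¬k) yields O(c).
From O(c) and premise 8, O(c → ¬h), we obtain O(¬h).
Premise 12 is O(¬p → h); contrapositively O(¬h → p). Since O(¬h) holds, K gives O(p).
Premises 1, 3, 4, 5, 7, 9 do not contribute to this derivation.
Hence p is obligatory.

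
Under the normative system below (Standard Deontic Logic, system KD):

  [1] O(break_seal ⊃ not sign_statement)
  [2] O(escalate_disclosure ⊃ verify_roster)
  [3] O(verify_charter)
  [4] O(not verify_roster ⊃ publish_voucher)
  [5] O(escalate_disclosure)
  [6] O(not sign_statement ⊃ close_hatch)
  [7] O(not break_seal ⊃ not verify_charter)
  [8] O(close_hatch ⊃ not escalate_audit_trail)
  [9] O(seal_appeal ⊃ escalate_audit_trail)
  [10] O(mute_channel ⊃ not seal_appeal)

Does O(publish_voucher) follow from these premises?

No

Premise 4 is O(not verify_roster ⊃ publish_voucher), but O(not verify_roster) is not derivable from the premises, so it does not yield O(publish_voucher).
No other premise forces O(publish_voucher). An ideal world satisfying every premise can still have publish_voucher false, so O(publish_voucher) is not derivable.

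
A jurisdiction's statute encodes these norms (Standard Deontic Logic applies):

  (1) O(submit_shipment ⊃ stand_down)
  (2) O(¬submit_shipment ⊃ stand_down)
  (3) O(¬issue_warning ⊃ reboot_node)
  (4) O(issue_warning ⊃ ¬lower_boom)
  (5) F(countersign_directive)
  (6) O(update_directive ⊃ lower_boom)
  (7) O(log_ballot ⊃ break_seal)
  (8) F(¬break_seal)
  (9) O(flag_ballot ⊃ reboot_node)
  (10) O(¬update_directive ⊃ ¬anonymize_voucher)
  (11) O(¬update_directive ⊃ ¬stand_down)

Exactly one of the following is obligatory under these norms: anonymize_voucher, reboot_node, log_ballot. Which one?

By case analysis on ¬submit_shipment: premise 2 gives O(¬submit_shipment ⊃ stand_down) and premise 1 gives O(submit_shipment ⊃ stand_down), so O(stand_down) either way.
The contrapositive of premise 11 (O(¬update_directive ⊃ ¬stand_down)) is O(stand_down ⊃ update_directive), and O(stand_down) is already established, so O(update_directive).
From O(update_directive) and premise 6, O(update_directive ⊃ lower_boom), we obtain O(lower_boom).
The contrapositive of premise 4 (O(issue_warning ⊃ ¬lower_boom)) is O(lower_boom ⊃ ¬issue_warning), and O(lower_boom) is already established, so O(¬issue_warning).
Premise 3 is O(¬issue_warning ⊃ reboot_node); since O(¬issue_warning), deontic closure gives O(reboot_node).
So O(reboot_node) holds — reboot_node is obligatory. None of the other listed options is made obligatory by any chain of premises.

reboot_node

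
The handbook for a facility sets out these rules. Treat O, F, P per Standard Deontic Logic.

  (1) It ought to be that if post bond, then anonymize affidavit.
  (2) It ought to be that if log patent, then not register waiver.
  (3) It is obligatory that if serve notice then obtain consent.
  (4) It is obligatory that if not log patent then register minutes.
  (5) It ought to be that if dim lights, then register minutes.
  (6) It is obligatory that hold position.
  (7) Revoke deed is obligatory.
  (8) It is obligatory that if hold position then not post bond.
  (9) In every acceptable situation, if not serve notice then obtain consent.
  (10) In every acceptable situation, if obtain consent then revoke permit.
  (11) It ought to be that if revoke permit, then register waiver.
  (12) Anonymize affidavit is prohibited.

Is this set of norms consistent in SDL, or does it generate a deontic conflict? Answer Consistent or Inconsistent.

Premise 1 is O(post_bond → anonymize_affidavit), but O(post_bond) is not derivable from the premises, so it does not yield O(anonymize_affidavit).
So O(anonymize_affidavit) is not derivable, and the apparent clash with O(¬anonymize_affidavit) does not arise.
A world satisfying every obligation exists (e.g. anonymize_affidavit=false, dim_lights=false, hold_position=true, log_patent=false, obtain_consent=true, post_bond=false, register_minutes=true, register_waiver=true, revoke_deed=true, revoke_permit=true, serve_notice=false); no atom is both obligatory and forbidden, so the set is consistent.

Consistent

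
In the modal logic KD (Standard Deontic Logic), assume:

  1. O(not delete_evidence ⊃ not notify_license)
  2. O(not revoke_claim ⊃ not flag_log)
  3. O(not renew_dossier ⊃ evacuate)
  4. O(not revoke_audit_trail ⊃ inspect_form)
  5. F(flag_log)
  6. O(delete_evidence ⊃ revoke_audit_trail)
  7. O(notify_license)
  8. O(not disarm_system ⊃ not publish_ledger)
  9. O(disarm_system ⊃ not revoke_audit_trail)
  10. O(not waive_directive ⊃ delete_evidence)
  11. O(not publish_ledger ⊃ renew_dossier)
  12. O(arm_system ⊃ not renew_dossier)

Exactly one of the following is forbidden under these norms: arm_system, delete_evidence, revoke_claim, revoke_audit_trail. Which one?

From premise 7 we have O(notify_license).
The contrapositive of premise 1 (O(not delete_evidence ⊃ not notify_license)) is O(notify_license ⊃ delete_evidence), and O(notify_license) is already established, so O(delete_evidence).
Applying K to premise 6 (O(delete_evidence ⊃ revoke_audit_trail)) and O(delete_evidence) yields O(revoke_audit_trail).
The contrapositive of premise 9 (O(disarm_system ⊃ not revoke_audit_trail)) is O(revoke_audit_trail ⊃ not disarm_system), and O(revoke_audit_trail) is already established, so O(not disarm_system).
With premise 8, O(not disarm_system ⊃ not publish_ledger), the K-axiom yields O(not publish_ledger).
Applying K to premise 11 (O(not publish_ledger ⊃ renew_dossier)) and O(not publish_ledger) yields O(renew_dossier).
Premise 12 is O(arm_system ⊃ not renew_dossier); contrapositively O(renew_dossier ⊃ not arm_system). Since O(renew_dossier) holds, K gives O(not arm_system).
So O(not arm_system) holds, i.e. arm_system is forbidden. None of the other listed options is forbidden under the premises.

arm_system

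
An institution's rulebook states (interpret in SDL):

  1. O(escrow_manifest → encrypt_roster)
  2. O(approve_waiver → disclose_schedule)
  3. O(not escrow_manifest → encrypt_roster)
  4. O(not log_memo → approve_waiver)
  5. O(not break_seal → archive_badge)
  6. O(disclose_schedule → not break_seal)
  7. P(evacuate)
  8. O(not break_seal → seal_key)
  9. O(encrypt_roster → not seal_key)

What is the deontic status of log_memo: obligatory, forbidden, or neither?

By case analysis on escrow_manifest: premise 1 gives O(escrow_manifest → encrypt_roster) and premise 3 gives O(not escrow_manifest → encrypt_roster), so O(encrypt_roster) either way.
From O(encrypt_roster) and premise 9, O(encrypt_roster → not seal_key), we obtain O(not seal_key).
The contrapositive of premise 8 (O(not break_seal → seal_key)) is O(not seal_key → break_seal), and O(not seal_key) is already established, so O(break_seal).
The contrapositive of premise 6 (O(disclose_schedule → not break_seal)) is O(break_seal → not disclose_schedule), and O(break_seal) is already established, so O(not disclose_schedule).
Premise 2 is O(approve_waiver → disclose_schedule); contrapositively O(not disclose_schedule → not approve_waiver). Since O(not disclose_schedule) holds, K gives O(not approve_waiver).
Premise 4 is O(not log_memo → approve_waiver); contrapositively O(not approve_waiver → log_memo). Since O(not approve_waiver) holds, K gives O(log_memo).
Premises 5, 7 do not contribute to this derivation.
Hence log_memo is obligatory.

Obligatory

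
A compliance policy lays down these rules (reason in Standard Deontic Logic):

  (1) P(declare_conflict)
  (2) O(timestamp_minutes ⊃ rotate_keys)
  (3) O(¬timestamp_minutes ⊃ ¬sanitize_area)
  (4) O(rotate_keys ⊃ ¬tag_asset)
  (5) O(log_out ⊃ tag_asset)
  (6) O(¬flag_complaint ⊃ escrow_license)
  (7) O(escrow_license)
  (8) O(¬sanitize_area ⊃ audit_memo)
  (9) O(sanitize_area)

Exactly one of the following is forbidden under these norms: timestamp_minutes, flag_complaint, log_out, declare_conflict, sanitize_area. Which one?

From premise 9 we have O(sanitize_area).
Premise 3 is O(¬timestamp_minutes ⊃ ¬sanitize_area); contrapositively O(sanitize_area ⊃ timestamp_minutes). Since O(sanitize_area) holds, K gives O(timestamp_minutes).
Premise 2 is O(timestamp_minutes ⊃ rotate_keys); since O(timestamp_minutes), deontic closure gives O(rotate_keys).
With premise 4, O(rotate_keys ⊃ ¬tag_asset), the K-axiom yields O(¬tag_asset).
Premise 5 is O(log_out ⊃ tag_asset); contrapositively O(¬tag_asset ⊃ ¬log_out). Since O(¬tag_asset) holds, K gives O(¬log_out).
So O(¬log_out) holds, i.e. log_out is forbidden. None of the other listed options is forbidden under the premises.

log_out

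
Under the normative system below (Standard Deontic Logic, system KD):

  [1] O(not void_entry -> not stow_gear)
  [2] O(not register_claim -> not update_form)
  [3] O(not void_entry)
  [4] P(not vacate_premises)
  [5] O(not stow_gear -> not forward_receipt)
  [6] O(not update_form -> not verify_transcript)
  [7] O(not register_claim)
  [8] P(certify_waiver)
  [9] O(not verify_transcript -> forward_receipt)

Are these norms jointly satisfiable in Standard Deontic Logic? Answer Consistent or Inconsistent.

Inconsistent

From premise 3 we have O(not void_entry).
From O(not void_entry) and premise 1, O(not void_entry -> not stow_gear), we obtain O(not stow_gear).
With premise 5, O(not stow_gear -> not forward_receipt), the K-axiom yields O(not forward_receipt).
Premise 9 is O(not verify_transcript -> forward_receipt); contrapositively O(not forward_receipt -> verify_transcript). Since O(not forward_receipt) holds, K gives O(verify_transcript).
Premise 6, O(not update_form -> not verify_transcript), contraposes to O(verify_transcript -> update_form); with O(verify_transcript) we get O(update_form).
Premise 2, O(not register_claim -> not update_form), contraposes to O(update_form -> register_claim); with O(update_form) we get O(register_claim).
Yet premise 7 states O(not register_claim).
We now have both O(register_claim) and O(not register_claim) — register_claim is simultaneously obligatory and forbidden, violating the D-axiom.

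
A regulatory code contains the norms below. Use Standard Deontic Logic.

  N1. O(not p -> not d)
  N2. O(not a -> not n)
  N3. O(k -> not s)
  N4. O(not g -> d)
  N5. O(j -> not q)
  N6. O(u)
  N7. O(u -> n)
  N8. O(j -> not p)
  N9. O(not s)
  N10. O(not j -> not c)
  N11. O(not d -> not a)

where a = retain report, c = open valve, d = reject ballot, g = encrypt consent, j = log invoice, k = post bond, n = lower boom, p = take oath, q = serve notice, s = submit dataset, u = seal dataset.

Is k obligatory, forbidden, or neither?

Neither

Premise 3 is O(k -> not s); even if O(not s) held, inferring O(k) would be affirming the consequent — invalid.
No premise or chain of K-axiom applications forces O(k), and none forces O(not k). So k is neither obligatory nor forbidden under these norms.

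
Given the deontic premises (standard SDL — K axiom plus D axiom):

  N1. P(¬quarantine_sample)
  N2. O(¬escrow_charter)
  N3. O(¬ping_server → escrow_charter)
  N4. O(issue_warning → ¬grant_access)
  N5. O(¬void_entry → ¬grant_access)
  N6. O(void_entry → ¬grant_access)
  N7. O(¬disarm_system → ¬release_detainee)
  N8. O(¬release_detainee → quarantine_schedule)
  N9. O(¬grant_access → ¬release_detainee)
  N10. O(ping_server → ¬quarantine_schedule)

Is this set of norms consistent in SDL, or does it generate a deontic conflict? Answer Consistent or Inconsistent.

Premises 5 and 6 are O(¬void_entry → ¬grant_access) and O(void_entry → ¬grant_access); every ideal world satisfies ¬void_entry or void_entry, so in either case ¬grant_access holds — hence O(¬grant_access).
From O(¬grant_access) and premise 9, O(¬grant_access → ¬release_detainee), we obtain O(¬release_detainee).
With premise 8, O(¬release_detainee → quarantine_schedule), the K-axiom yields O(quarantine_schedule).
The contrapositive of premise 10 (O(ping_server → ¬quarantine_schedule)) is O(quarantine_schedule → ¬ping_server), and O(quarantine_schedule) is already established, so O(¬ping_server).
From O(¬ping_server) and premise 3, O(¬ping_server → escrow_charter), we obtain O(escrow_charter).
However, premise 2 gives O(¬escrow_charter).
We now have both O(escrow_charter) and O(¬escrow_charter) — escrow_charter is simultaneously obligatory and forbidden, violating the D-axiom.

Inconsistent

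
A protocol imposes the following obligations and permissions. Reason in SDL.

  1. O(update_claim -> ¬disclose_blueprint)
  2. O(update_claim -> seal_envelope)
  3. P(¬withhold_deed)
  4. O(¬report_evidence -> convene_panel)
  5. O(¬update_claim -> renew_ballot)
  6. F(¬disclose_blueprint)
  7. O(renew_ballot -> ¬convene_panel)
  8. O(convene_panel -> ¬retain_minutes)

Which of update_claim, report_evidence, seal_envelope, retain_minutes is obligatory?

report_evidence

Premise 6 is F(¬disclose_blueprint), i.e. O(disclose_blueprint).
Premise 1 is O(update_claim -> ¬disclose_blueprint); contrapositively O(disclose_blueprint -> ¬update_claim). Since O(disclose_blueprint) holds, K gives O(¬update_claim).
Applying K to premise 5 (O(¬update_claim -> renew_ballot)) and O(¬update_claim) yields O(renew_ballot).
From O(renew_ballot) and premise 7, O(renew_ballot -> ¬convene_panel), we obtain O(¬convene_panel).
The contrapositive of premise 4 (O(¬report_evidence -> convene_panel)) is O(¬convene_panel -> report_evidence), and O(¬convene_panel) is already established, so O(report_evidence).
So O(report_evidence) holds — report_evidence is obligatory. None of the other listed options is made obligatory by any chain of premises.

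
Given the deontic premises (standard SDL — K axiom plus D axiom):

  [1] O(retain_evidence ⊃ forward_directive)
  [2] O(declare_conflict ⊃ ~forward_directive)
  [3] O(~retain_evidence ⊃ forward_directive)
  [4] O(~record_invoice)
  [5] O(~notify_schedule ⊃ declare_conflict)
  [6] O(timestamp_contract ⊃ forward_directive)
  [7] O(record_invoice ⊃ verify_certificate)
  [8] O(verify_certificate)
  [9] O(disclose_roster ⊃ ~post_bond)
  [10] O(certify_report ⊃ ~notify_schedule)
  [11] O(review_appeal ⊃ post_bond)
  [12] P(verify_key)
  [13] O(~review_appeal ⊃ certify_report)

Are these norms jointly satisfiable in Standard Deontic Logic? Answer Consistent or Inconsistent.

Consistent

Premise 7 is O(record_invoice ⊃ verify_certificate); even if O(verify_certificate) held, inferring O(record_invoice) would be affirming the consequent — invalid.
So O(record_invoice) is not derivable, and the apparent clash with O(~record_invoice) does not arise.
A world satisfying every obligation exists (e.g. certify_report=false, declare_conflict=false, disclose_roster=false, forward_directive=true, notify_schedule=true, post_bond=true, record_invoice=false, retain_evidence=false, review_appeal=true, timestamp_contract=false, verify_certificate=true, verify_key=false); no atom is both obligatory and forbidden, so the set is consistent.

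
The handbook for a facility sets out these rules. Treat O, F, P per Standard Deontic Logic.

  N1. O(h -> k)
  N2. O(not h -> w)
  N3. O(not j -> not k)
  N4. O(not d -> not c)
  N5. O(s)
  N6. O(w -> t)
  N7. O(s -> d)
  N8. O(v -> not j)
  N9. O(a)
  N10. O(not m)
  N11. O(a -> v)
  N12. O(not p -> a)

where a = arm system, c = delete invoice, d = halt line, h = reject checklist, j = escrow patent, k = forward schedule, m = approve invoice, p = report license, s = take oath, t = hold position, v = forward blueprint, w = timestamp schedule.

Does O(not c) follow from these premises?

Premise 4 is O(not d -> not c), but O(not d) is not derivable from the premises, so it does not yield O(not c).
No other premise forces O(not c). An ideal world satisfying every premise can still have not c false, so O(not c) is not derivable.

No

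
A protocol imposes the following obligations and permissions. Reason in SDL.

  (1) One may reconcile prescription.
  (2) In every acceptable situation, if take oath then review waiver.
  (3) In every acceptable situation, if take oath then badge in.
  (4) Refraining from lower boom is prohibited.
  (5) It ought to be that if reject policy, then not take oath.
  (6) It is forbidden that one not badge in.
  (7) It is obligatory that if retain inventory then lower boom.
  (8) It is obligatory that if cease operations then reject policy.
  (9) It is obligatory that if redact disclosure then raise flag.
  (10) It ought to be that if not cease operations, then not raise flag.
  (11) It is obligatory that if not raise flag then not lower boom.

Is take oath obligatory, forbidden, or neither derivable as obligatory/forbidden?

Forbidden

Premise 4 is F(¬lower_boom), i.e. O(lower_boom).
Premise 11 is O(¬raise_flag → ¬lower_boom); contrapositively O(lower_boom → raise_flag). Since O(lower_boom) holds, K gives O(raise_flag).
Premise 10, O(¬cease_operations → ¬raise_flag), contraposes to O(raise_flag → cease_operations); with O(raise_flag) we get O(cease_operations).
From O(cease_operations) and premise 8, O(cease_operations → reject_policy), we obtain O(reject_policy).
With premise 5, O(reject_policy → ¬take_oath), the K-axiom yields O(¬take_oath).
Premises 1, 2, 3, 6, 7, 9 do not contribute to this derivation.
Thus O(¬take_oath), which is F(take_oath): take_oath is forbidden.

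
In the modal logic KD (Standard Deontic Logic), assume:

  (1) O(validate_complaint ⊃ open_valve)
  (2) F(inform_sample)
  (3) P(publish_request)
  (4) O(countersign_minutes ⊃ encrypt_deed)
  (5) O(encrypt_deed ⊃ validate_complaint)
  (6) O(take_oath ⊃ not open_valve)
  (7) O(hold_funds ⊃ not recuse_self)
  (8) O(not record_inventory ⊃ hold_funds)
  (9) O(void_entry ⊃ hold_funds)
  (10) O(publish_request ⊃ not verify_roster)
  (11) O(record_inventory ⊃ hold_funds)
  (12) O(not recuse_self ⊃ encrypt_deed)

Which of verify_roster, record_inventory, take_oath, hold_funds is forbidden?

take_oath

By case analysis on not record_inventory: premise 8 gives O(not record_inventory ⊃ hold_funds) and premise 11 gives O(record_inventory ⊃ hold_funds), so O(hold_funds) either way.
Applying K to premise 7 (O(hold_funds ⊃ not recuse_self)) and O(hold_funds) yields O(not recuse_self).
Applying K to premise 12 (O(not recuse_self ⊃ encrypt_deed)) and O(not recuse_self) yields O(encrypt_deed).
Premise 5 is O(encrypt_deed ⊃ validate_complaint); since O(encrypt_deed), deontic closure gives O(validate_complaint).
From O(validate_complaint) and premise 1, O(validate_complaint ⊃ open_valve), we obtain O(open_valve).
Premise 6 is O(take_oath ⊃ not open_valve); contrapositively O(open_valve ⊃ not take_oath). Since O(open_valve) holds, K gives O(not take_oath).
So O(not take_oath) holds, i.e. take_oath is forbidden. None of the other listed options is forbidden under the premises.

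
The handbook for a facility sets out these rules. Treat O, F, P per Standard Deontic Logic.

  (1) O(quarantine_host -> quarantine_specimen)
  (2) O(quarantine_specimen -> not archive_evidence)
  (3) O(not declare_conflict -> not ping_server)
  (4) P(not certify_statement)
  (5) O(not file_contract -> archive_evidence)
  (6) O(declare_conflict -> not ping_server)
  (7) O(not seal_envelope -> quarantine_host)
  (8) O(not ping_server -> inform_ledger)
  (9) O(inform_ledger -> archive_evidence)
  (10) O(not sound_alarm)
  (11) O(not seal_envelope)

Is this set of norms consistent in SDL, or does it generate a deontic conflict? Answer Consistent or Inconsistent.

Premises 3 and 6 cover both cases: O(not declare_conflict -> not ping_server) and O(declare_conflict -> not ping_server). Since not declare_conflict ∨ declare_conflict is a tautology, O(not ping_server) follows.
Premise 8 is O(not ping_server -> inform_ledger); since O(not ping_server), deontic closure gives O(inform_ledger).
Applying K to premise 9 (O(inform_ledger -> archive_evidence)) and O(inform_ledger) yields O(archive_evidence).
Premise 2, O(quarantine_specimen -> not archive_evidence), contraposes to O(archive_evidence -> not quarantine_specimen); with O(archive_evidence) we get O(not quarantine_specimen).
Premise 1, O(quarantine_host -> quarantine_specimen), contraposes to O(not quarantine_specimen -> not quarantine_host); with O(not quarantine_specimen) we get O(not quarantine_host).
Premise 7 is O(not seal_envelope -> quarantine_host); contrapositively O(not quarantine_host -> seal_envelope). Since O(not quarantine_host) holds, K gives O(seal_envelope).
But premise 11 directly asserts O(not seal_envelope).
We now have both O(seal_envelope) and O(not seal_envelope) — seal_envelope is simultaneously obligatory and forbidden, violating the D-axiom.

Inconsistent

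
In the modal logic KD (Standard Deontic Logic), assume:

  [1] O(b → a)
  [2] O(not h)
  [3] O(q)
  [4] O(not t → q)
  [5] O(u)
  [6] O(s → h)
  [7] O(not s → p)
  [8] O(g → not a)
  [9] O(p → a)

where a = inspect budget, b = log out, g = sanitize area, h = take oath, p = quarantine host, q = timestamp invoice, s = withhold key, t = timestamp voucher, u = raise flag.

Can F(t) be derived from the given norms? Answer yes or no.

Premise 4 is O(not t → q); even if O(q) held, inferring O(not t) would be affirming the consequent — invalid.
No other premise forces O(not t). An ideal world satisfying every premise can still have t true, so F(t) is not derivable.

No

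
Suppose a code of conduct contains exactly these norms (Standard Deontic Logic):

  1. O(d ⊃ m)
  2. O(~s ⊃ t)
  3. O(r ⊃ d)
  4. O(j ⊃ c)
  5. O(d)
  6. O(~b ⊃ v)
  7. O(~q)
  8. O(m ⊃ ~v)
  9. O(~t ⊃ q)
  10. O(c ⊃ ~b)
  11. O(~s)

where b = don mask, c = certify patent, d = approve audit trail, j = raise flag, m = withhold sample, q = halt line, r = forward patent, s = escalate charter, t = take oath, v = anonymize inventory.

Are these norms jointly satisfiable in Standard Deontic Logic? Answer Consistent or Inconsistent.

Consistent

Premise 9 is O(~t ⊃ q), but O(~t) is not derivable from the premises, so it does not yield O(q).
So O(q) is not derivable, and the apparent clash with O(~q) does not arise.
A world satisfying every obligation exists (e.g. b=true, c=false, d=true, j=false, m=true, q=false, r=false, s=false, t=true, v=false); no atom is both obligatory and forbidden, so the set is consistent.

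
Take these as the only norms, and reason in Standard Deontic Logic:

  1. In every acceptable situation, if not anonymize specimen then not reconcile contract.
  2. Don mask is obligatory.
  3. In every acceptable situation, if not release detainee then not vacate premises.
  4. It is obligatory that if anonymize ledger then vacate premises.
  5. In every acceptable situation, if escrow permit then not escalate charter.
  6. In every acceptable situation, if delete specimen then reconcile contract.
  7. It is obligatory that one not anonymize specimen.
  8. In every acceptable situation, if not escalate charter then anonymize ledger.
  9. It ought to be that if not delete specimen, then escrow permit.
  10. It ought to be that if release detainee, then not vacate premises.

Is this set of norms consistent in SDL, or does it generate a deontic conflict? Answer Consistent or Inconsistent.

By case analysis on ¬release_detainee: premise 3 gives O(¬release_detainee → ¬vacate_premises) and premise 10 gives O(release_detainee → ¬vacate_premises), so O(¬vacate_premises) either way.
Premise 4 is O(anonymize_ledger → vacate_premises); contrapositively O(¬vacate_premises → ¬anonymize_ledger). Since O(¬vacate_premises) holds, K gives O(¬anonymize_ledger).
Premise 8 is O(¬escalate_charter → anonymize_ledger); contrapositively O(¬anonymize_ledger → escalate_charter). Since O(¬anonymize_ledger) holds, K gives O(escalate_charter).
Premise 5, O(escrow_permit → ¬escalate_charter), contraposes to O(escalate_charter → ¬escrow_permit); with O(escalate_charter) we get O(¬escrow_permit).
The contrapositive of premise 9 (O(¬delete_specimen → escrow_permit)) is O(¬escrow_permit → delete_specimen), and O(¬escrow_permit) is already established, so O(delete_specimen).
Premise 6 is O(delete_specimen → reconcile_contract); since O(delete_specimen), deontic closure gives O(reconcile_contract).
The contrapositive of premise 1 (O(¬anonymize_specimen → ¬reconcile_contract)) is O(reconcile_contract → anonymize_specimen), and O(reconcile_contract) is already established, so O(anonymize_specimen).
But premise 7 directly asserts O(¬anonymize_specimen).
We now have both O(anonymize_specimen) and O(¬anonymize_specimen) — anonymize_specimen is simultaneously obligatory and forbidden, violating the D-axiom.

Inconsistent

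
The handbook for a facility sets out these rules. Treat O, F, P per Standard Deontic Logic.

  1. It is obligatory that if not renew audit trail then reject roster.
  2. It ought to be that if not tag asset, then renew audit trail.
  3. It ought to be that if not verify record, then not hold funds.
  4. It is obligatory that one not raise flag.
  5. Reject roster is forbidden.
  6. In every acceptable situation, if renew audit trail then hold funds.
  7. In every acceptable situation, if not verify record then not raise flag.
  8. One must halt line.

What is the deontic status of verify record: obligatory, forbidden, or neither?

Premise 5 is F(reject_roster), i.e. O(¬reject_roster).
The contrapositive of premise 1 (O(¬renew_audit_trail → reject_roster)) is O(¬reject_roster → renew_audit_trail), and O(¬reject_roster) is already established, so O(renew_audit_trail).
With premise 6, O(renew_audit_trail → hold_funds), the K-axiom yields O(hold_funds).
Premise 3, O(¬verify_record → ¬hold_funds), contraposes to O(hold_funds → verify_record); with O(hold_funds) we get O(verify_record).
Premises 2, 4, 7, 8 do not contribute to this derivation.
Hence verify_record is obligatory.

Obligatory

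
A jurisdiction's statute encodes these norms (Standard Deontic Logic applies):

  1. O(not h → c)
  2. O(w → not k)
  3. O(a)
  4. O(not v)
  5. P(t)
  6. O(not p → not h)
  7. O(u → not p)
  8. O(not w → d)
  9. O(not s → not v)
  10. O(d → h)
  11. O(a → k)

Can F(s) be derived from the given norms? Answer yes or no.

No

Premise 9 is O(not s → not v); even if O(not v) held, inferring O(not s) would be affirming the consequent — invalid.
No other premise forces O(not s). An ideal world satisfying every premise can still have s true, so F(s) is not derivable.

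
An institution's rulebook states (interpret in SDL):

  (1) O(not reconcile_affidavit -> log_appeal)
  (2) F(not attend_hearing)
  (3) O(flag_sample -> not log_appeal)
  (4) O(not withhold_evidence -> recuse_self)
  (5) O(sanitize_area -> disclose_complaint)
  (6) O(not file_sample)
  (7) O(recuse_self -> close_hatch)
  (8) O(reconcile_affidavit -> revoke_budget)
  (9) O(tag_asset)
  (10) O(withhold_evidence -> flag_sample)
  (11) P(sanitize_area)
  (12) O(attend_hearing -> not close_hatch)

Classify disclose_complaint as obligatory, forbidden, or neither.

Neither

Premise 5 is O(sanitize_area -> disclose_complaint), but O(sanitize_area) is not derivable from the premises (the permission P(sanitize_area) asserts only not O(not sanitize_area), not O(sanitize_area)), so it does not yield O(disclose_complaint).
No premise or chain of K-axiom applications forces O(disclose_complaint), and none forces O(not disclose_complaint). So disclose_complaint is neither obligatory nor forbidden under these norms.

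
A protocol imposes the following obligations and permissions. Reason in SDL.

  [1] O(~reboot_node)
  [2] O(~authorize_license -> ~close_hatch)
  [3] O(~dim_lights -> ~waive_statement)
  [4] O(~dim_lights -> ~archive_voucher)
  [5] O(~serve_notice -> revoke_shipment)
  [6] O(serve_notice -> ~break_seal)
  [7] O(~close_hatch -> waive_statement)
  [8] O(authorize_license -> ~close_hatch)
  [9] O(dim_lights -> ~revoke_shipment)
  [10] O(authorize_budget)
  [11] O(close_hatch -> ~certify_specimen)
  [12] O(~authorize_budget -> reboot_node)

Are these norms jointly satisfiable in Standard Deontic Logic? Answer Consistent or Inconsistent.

Premise 12 is O(~authorize_budget -> reboot_node), but O(~authorize_budget) is not derivable from the premises, so it does not yield O(reboot_node).
So O(reboot_node) is not derivable, and the apparent clash with O(~reboot_node) does not arise.
A world satisfying every obligation exists (e.g. archive_voucher=false, authorize_budget=true, authorize_license=false, break_seal=false, certify_specimen=false, close_hatch=false, dim_lights=true, reboot_node=false, revoke_shipment=false, serve_notice=true, waive_statement=true); no atom is both obligatory and forbidden, so the set is consistent.

Consistent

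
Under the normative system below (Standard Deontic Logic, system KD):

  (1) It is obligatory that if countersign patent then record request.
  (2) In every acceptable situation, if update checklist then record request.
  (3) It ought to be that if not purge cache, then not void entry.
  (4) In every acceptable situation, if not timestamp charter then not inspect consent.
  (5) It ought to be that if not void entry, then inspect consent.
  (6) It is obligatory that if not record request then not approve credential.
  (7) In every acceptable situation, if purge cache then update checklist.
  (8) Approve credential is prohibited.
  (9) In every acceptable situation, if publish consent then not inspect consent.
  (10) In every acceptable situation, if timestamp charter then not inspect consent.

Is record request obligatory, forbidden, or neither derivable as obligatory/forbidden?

Obligatory

Premises 4 and 10 are O(¬timestamp_charter → ¬inspect_consent) and O(timestamp_charter → ¬inspect_consent); every ideal world satisfies ¬timestamp_charter or timestamp_charter, so in either case ¬inspect_consent holds — hence O(¬inspect_consent).
Premise 5, O(¬void_entry → inspect_consent), contraposes to O(¬inspect_consent → void_entry); with O(¬inspect_consent) we get O(void_entry).
Premise 3 is O(¬purge_cache → ¬void_entry); contrapositively O(void_entry → purge_cache). Since O(void_entry) holds, K gives O(purge_cache).
Premise 7 is O(purge_cache → update_checklist); since O(purge_cache), deontic closure gives O(update_checklist).
From O(update_checklist) and premise 2, O(update_checklist → record_request), we obtain O(record_request).
Premises 1, 6, 8, 9 do not contribute to this derivation.
Hence record_request is obligatory.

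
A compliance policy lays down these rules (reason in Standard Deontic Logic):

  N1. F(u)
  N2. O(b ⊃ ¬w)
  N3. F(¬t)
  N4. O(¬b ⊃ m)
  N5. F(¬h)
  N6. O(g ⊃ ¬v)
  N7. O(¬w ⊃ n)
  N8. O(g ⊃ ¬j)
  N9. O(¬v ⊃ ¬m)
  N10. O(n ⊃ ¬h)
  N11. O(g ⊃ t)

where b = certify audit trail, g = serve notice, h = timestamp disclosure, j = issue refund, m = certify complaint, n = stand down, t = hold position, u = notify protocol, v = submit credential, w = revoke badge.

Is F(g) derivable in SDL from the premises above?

Yes

Premise 5, F(¬h), is equivalent to O(h).
Premise 10 is O(n ⊃ ¬h); contrapositively O(h ⊃ ¬n). Since O(h) holds, K gives O(¬n).
The contrapositive of premise 7 (O(¬w ⊃ n)) is O(¬n ⊃ w), and O(¬n) is already established, so O(w).
The contrapositive of premise 2 (O(b ⊃ ¬w)) is O(w ⊃ ¬b), and O(w) is already established, so O(¬b).
Premise 4 is O(¬b ⊃ m); since O(¬b), deontic closure gives O(m).
Premise 9, O(¬v ⊃ ¬m), contraposes to O(m ⊃ v); with O(m) we get O(v).
The contrapositive of premise 6 (O(g ⊃ ¬v)) is O(v ⊃ ¬g), and O(v) is already established, so O(¬g).
Premises 1, 3, 8, 11 do not contribute to this derivation.
So O(¬g) holds, i.e. F(g). The claim follows.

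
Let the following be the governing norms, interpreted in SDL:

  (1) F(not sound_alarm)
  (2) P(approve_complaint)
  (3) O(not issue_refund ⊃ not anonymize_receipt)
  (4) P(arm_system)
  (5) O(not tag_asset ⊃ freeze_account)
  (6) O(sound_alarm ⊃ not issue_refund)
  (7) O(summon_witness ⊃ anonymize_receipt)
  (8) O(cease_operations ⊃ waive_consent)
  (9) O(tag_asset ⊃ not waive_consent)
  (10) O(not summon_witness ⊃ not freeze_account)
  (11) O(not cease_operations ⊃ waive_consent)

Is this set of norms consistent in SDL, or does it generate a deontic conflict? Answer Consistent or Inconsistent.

Premises 11 and 8 cover both cases: O(not cease_operations ⊃ waive_consent) and O(cease_operations ⊃ waive_consent). Since not cease_operations ∨ cease_operations is a tautology, O(waive_consent) follows.
Premise 9, O(tag_asset ⊃ not waive_consent), contraposes to O(waive_consent ⊃ not tag_asset); with O(waive_consent) we get O(not tag_asset).
Applying K to premise 5 (O(not tag_asset ⊃ freeze_account)) and O(not tag_asset) yields O(freeze_account).
The contrapositive of premise 10 (O(not summon_witness ⊃ not freeze_account)) is O(freeze_account ⊃ summon_witness), and O(freeze_account) is already established, so O(summon_witness).
From O(summon_witness) and premise 7, O(summon_witness ⊃ anonymize_receipt), we obtain O(anonymize_receipt).
Premise 3, O(not issue_refund ⊃ not anonymize_receipt), contraposes to O(anonymize_receipt ⊃ issue_refund); with O(anonymize_receipt) we get O(issue_refund).
Premise 6, O(sound_alarm ⊃ not issue_refund), contraposes to O(issue_refund ⊃ not sound_alarm); with O(issue_refund) we get O(not sound_alarm).
However, F(not sound_alarm) at premise 1 amounts to O(sound_alarm).
We now have both O(not sound_alarm) and O(sound_alarm) — sound_alarm is simultaneously obligatory and forbidden, violating the D-axiom.

Inconsistent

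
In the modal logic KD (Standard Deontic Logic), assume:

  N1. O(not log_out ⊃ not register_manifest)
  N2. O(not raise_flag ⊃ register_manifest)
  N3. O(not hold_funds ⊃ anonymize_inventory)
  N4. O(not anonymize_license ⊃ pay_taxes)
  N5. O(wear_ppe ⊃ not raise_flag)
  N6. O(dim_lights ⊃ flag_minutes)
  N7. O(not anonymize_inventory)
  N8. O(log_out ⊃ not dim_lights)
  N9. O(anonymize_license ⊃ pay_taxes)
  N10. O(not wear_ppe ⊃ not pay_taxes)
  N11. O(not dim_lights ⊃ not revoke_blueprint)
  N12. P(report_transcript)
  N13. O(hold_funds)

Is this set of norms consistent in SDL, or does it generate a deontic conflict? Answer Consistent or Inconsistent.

Consistent

Premise 3 is O(not hold_funds ⊃ anonymize_inventory), but O(not hold_funds) is not derivable from the premises, so it does not yield O(anonymize_inventory).
So O(anonymize_inventory) is not derivable, and the apparent clash with O(not anonymize_inventory) does not arise.
A world satisfying every obligation exists (e.g. anonymize_inventory=false, anonymize_license=false, dim_lights=false, flag_minutes=false, hold_funds=true, log_out=true, pay_taxes=true, raise_flag=false, register_manifest=true, report_transcript=false, revoke_blueprint=false, wear_ppe=true); no atom is both obligatory and forbidden, so the set is consistent.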